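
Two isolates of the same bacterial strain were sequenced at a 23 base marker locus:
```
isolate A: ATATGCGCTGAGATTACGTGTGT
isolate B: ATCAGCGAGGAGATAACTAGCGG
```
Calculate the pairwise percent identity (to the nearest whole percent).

9 positions differ (3, 4, 8, 9, 15, 18, 19, 21, 23), so 14 of 23 match: 14/23 = 60.87%.

61%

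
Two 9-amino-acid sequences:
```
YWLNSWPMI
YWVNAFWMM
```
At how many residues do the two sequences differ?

The sequences differ at residues 3, 5, 6, 7, 9 (1-based) — 5 in total.

5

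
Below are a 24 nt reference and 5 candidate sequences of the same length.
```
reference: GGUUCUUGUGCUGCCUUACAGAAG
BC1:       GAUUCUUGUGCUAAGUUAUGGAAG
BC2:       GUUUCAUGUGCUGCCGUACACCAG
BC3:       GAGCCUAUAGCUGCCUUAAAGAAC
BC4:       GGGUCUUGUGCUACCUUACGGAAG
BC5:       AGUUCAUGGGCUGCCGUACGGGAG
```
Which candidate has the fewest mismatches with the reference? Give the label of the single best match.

BC1 differs at 6 sites; BC2 differs at 5 sites; BC3 differs at 8 sites; BC4 differs at 3 sites; BC5 differs at 6 sites. The closest is BC4.

BC4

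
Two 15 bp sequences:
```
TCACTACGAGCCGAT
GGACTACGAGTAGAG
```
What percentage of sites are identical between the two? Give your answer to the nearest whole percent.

5 positions differ (1, 2, 11, 12, 15), so 10 of 15 match: 10/15 = 66.67%.

67%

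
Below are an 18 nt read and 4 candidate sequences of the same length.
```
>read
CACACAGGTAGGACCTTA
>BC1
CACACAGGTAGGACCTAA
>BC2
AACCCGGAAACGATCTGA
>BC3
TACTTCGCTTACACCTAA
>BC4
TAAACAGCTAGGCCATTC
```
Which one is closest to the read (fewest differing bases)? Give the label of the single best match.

Hamming distances to read — BC1: 1; BC2: 8; BC3: 9; BC4: 6.
Smallest is BC1 with 1 mismatch.

BC1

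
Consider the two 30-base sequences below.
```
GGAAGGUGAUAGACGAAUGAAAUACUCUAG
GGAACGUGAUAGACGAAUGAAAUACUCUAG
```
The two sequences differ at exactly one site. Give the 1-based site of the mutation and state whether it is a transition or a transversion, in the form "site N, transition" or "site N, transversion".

site 5, transversion

The sequences differ only at site 5: G→C (purine→pyrimidine), a transversion.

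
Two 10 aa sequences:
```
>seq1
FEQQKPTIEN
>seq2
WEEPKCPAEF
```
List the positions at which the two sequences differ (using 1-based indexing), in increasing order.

Differences at position 1 (F→W), position 3 (Q→E), position 4 (Q→P), position 6 (P→C), position 7 (T→P), position 8 (I→A), position 10 (N→F).

1, 3, 4, 6, 7, 8, 10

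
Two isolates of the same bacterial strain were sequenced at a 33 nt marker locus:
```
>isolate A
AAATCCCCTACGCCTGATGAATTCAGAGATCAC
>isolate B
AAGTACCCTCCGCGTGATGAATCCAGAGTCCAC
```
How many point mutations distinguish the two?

7

The sequences differ at positions 3, 5, 10, 14, 23, 29, 30 (1-based) — 7 in total.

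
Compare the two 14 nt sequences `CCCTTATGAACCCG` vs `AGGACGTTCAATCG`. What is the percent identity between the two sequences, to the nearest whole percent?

29%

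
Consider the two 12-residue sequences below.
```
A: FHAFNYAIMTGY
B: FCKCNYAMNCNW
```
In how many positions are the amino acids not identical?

8

The sequences differ at positions 2, 3, 4, 8, 9, 10, 11, 12 (1-based) — 8 in total.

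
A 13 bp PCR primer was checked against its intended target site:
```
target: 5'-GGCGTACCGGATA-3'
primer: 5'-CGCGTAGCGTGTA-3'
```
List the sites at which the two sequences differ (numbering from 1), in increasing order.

1, 7, 10, 11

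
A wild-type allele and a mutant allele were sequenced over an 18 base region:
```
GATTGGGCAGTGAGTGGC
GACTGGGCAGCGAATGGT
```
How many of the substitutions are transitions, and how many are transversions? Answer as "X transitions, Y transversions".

Transitions (purine↔purine or pyrimidine↔pyrimidine): 3 T→C, 11 T→C, 14 G→A, 18 C→T.
Transversions (purine↔pyrimidine): none.

4 transitions, 0 transversions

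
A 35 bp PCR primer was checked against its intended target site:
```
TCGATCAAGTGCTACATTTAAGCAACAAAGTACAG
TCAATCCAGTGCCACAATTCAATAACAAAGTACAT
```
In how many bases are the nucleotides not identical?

8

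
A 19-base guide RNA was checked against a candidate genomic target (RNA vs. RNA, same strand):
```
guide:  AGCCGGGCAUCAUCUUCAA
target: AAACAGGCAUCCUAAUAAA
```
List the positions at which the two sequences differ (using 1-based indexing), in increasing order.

2, 3, 5, 12, 14, 15, 17

Scanning 1-based: 2: G/A; 3: C/A; 5: G/A; 12: A/C; 14: C/A; 15: U/A; 17: C/A.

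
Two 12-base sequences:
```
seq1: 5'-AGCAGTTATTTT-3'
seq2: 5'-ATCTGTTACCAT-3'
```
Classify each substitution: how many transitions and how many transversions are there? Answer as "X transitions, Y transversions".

Mismatches (1-based):
position 2: G→T (purine→pyrimidine, transversion)
position 4: A→T (purine→pyrimidine, transversion)
position 9: T→C (pyrimidine→pyrimidine, transition)
position 10: T→C (pyrimidine→pyrimidine, transition)
position 11: T→A (pyrimidine→purine, transversion)

2 transitions, 3 transversions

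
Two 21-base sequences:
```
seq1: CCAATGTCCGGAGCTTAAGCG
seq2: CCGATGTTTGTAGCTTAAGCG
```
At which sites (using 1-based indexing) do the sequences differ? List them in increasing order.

3, 8, 9, 11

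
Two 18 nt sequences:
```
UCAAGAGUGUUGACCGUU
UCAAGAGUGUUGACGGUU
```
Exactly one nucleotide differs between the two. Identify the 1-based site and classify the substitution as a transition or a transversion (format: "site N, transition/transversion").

Site 15 changes C→G. C is a pyrimidine and G is a purine, so this is a transversion.

site 15, transversion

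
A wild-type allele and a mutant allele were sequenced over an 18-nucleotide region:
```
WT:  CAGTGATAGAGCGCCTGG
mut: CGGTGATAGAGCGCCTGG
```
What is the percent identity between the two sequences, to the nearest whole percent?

1 position differs (2), so 17 of 18 match: 17/18 = 94.44%.

94%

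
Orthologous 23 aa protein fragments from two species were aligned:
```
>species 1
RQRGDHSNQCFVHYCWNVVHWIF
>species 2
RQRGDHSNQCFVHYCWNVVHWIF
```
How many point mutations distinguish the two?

The two sequences are identical at every position.

0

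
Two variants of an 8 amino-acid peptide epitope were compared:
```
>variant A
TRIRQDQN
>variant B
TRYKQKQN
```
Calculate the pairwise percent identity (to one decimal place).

Mismatches at positions 3, 4, 6 (1-based): 3 of 8.
Identical positions: 5/8 = 62.5% → 62.5%.

62.5%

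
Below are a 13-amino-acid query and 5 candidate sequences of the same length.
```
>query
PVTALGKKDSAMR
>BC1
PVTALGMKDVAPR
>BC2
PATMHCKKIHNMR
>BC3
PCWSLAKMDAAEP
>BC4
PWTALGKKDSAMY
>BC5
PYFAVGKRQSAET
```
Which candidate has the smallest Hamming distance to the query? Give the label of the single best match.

BC4

Hamming distances to query — BC1: 3; BC2: 7; BC3: 8; BC4: 2; BC5: 7.
Smallest is BC4 with 2 mismatches.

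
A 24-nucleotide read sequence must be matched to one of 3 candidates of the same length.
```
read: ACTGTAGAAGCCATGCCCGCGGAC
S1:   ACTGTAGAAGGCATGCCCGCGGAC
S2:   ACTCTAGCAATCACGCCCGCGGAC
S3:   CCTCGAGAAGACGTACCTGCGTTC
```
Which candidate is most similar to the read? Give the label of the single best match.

Hamming distances to read — S1: 1; S2: 5; S3: 9.
Smallest is S1 with 1 mismatch.

S1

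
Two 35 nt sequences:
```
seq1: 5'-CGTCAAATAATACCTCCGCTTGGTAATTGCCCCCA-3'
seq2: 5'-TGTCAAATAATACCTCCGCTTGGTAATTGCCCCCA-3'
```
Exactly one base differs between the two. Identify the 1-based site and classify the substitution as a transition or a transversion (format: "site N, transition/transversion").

The sequences differ only at site 1: C→T (pyrimidine→pyrimidine), a transition.

site 1, transition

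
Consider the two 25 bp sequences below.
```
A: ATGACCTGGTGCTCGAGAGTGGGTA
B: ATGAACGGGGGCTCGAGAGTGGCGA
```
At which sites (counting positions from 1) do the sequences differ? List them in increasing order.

Scanning 1-based: 5: C/A; 7: T/G; 10: T/G; 23: G/C; 24: T/G.

5, 7, 10, 23, 24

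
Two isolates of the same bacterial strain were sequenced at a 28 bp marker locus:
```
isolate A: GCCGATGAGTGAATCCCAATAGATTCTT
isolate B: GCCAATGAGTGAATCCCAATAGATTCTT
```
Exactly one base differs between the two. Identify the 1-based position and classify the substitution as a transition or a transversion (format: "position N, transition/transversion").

position 4, transition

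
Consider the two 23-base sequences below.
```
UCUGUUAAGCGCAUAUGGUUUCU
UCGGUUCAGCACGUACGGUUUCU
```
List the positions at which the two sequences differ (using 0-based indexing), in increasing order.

2, 6, 10, 12, 15

Differences at position 2 (U→G), position 6 (A→C), position 10 (G→A), position 12 (A→G), position 15 (U→C).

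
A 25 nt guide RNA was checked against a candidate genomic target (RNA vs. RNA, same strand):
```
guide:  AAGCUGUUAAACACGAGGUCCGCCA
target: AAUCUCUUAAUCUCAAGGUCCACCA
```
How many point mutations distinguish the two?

6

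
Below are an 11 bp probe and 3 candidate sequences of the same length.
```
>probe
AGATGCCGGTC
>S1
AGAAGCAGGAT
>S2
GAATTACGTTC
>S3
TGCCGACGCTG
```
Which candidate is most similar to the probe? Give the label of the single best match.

Hamming distances to probe — S1: 4; S2: 5; S3: 6.
Smallest is S1 with 4 mismatches.

S1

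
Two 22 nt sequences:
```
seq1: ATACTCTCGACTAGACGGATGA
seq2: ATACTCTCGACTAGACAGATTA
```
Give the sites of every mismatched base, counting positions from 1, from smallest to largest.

17, 21

Scanning 1-based: 17: G/A; 21: G/T.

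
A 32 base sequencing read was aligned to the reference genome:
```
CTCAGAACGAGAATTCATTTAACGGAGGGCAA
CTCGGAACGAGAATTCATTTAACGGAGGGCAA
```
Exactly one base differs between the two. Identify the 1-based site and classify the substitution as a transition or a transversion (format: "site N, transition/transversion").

site 4, transition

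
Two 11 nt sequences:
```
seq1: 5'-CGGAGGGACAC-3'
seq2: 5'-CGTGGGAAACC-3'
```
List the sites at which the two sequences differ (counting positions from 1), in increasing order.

3, 4, 7, 9, 10

Differences at site 3 (G→T), site 4 (A→G), site 7 (G→A), site 9 (C→A), site 10 (A→C).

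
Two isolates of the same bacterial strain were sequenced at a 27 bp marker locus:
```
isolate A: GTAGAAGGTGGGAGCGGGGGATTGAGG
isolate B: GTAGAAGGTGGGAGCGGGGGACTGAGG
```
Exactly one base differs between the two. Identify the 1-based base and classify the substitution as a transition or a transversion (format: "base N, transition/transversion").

Base 22 changes T→C. T is a pyrimidine and C is a pyrimidine, so this is a transition.

base 22, transition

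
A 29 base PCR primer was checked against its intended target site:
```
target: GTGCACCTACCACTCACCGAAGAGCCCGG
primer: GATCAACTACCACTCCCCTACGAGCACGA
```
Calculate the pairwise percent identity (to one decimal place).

72.4%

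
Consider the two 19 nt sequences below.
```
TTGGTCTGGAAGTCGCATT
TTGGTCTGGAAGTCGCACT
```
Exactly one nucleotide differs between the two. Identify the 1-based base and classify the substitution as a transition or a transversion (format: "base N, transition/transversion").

Base 18 changes T→C. T is a pyrimidine and C is a pyrimidine, so this is a transition.

base 18, transition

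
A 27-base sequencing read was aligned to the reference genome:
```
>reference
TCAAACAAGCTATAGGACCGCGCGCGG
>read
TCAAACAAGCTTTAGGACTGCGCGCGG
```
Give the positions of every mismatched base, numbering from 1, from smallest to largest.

12, 19

Differences at position 12 (A→T), position 19 (C→T).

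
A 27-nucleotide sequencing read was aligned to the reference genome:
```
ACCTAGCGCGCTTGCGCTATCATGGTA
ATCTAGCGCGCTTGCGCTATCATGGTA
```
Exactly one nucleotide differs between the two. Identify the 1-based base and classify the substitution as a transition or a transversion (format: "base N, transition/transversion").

base 2, transition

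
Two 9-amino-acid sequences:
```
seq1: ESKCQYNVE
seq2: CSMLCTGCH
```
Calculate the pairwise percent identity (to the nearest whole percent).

8 positions differ (1, 3, 4, 5, 6, 7, 8, 9), so 1 of 9 match: 1/9 = 11.11%.

11%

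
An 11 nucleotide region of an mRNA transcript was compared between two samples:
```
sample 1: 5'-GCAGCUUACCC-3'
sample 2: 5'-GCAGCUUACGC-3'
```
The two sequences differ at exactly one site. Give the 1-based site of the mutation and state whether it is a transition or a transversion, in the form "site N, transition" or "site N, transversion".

site 10, transversion

Site 10 changes C→G. C is a pyrimidine and G is a purine, so this is a transversion.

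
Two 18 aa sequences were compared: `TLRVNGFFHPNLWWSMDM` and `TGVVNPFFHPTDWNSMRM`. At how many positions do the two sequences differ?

Mismatches (1-based): position 2: L→G; position 3: R→V; position 6: G→P; position 11: N→T; position 12: L→D; position 14: W→N; position 17: D→R.

7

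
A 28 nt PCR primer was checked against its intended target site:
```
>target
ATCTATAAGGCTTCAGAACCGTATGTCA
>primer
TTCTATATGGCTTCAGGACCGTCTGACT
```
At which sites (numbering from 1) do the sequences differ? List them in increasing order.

1, 8, 17, 23, 26, 28

Scanning 1-based: 1: A/T; 8: A/T; 17: A/G; 23: A/C; 26: T/A; 28: A/T.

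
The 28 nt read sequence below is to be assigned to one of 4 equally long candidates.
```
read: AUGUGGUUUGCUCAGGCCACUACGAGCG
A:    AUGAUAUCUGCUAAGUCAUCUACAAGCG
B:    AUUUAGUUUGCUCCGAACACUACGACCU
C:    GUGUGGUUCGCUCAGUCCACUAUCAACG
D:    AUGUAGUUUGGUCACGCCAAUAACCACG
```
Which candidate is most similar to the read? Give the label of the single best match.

C

A differs at 9 positions; B differs at 7 positions; C differs at 6 positions; D differs at 8 positions. The closest is C.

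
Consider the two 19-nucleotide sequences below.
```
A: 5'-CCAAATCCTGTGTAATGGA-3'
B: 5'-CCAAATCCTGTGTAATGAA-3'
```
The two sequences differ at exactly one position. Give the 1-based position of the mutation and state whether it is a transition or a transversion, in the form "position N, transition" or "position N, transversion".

The sequences differ only at position 18: G→A (purine→purine), a transition.

position 18, transition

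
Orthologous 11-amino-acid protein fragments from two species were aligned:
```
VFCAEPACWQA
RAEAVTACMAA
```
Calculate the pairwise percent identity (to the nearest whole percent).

36%

7 positions differ (1, 2, 3, 5, 6, 9, 10), so 4 of 11 match: 4/11 = 36.36%.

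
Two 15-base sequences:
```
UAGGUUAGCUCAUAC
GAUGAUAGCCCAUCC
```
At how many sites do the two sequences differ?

5

Mismatches (1-based): site 1: U→G; site 3: G→U; site 5: U→A; site 10: U→C; site 14: A→C.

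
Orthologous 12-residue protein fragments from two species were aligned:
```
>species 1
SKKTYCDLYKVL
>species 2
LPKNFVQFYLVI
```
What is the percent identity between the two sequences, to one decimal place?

25.0%

9 positions differ (1, 2, 4, 5, 6, 7, 8, 10, 12), so 3 of 12 match: 3/12 = 25%.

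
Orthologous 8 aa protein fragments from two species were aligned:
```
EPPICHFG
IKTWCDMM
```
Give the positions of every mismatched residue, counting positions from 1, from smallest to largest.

1, 2, 3, 4, 6, 7, 8

Scanning 1-based: 1: E/I; 2: P/K; 3: P/T; 4: I/W; 6: H/D; 7: F/M; 8: G/M.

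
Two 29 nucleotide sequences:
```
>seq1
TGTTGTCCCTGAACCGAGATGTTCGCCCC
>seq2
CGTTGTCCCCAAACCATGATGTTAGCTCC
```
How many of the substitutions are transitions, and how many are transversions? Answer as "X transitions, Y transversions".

Transitions (purine↔purine or pyrimidine↔pyrimidine): 1 T→C, 10 T→C, 11 G→A, 16 G→A, 27 C→T.
Transversions (purine↔pyrimidine): 17 A→T, 24 C→A.

5 transitions, 2 transversions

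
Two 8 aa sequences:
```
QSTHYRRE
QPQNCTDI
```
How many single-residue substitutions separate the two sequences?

7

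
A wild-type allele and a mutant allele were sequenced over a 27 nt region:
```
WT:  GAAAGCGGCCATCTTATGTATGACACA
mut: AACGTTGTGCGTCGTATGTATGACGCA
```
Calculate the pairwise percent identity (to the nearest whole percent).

10 positions differ (1, 3, 4, 5, 6, 8, 9, 11, 14, 25), so 17 of 27 match: 17/27 = 62.96%.

63%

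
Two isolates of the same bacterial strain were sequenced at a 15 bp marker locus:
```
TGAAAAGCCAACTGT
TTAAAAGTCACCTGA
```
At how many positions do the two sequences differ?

Comparing position by position, 4 positions differ: 2 (G/T), 8 (C/T), 11 (A/C), 15 (T/A).

4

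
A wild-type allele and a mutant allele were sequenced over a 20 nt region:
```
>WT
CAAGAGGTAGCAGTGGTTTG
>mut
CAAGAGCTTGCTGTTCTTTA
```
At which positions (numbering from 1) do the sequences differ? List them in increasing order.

Scanning 1-based: 7: G/C; 9: A/T; 12: A/T; 15: G/T; 16: G/C; 20: G/A.

7, 9, 12, 15, 16, 20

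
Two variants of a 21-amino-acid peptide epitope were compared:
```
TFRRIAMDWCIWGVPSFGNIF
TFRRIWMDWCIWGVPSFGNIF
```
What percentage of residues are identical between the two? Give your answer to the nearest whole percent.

Mismatch at position 6 (1-based): 1 of 21.
Identical positions: 20/21 = 95.24% → 95%.

95%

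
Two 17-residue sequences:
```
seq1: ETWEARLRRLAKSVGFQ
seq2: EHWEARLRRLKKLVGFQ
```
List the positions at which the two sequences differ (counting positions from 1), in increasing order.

Scanning 1-based: 2: T/H; 11: A/K; 13: S/L.

2, 11, 13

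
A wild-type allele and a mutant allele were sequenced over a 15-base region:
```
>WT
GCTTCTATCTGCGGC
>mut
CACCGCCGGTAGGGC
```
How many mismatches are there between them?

11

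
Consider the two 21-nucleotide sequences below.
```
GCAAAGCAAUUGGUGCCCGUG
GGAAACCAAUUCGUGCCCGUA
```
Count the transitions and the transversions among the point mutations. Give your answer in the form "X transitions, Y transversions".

1 transition, 3 transversions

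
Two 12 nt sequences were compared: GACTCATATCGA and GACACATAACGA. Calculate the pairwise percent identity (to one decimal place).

83.3%

Mismatches at positions 4, 9 (1-based): 2 of 12.
Identical positions: 10/12 = 83.33% → 83.3%.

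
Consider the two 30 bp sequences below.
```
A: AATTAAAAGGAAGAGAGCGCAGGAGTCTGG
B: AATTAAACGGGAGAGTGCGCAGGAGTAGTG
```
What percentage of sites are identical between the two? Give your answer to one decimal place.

6 positions differ (8, 11, 16, 27, 28, 29), so 24 of 30 match: 24/30 = 80%.

80.0%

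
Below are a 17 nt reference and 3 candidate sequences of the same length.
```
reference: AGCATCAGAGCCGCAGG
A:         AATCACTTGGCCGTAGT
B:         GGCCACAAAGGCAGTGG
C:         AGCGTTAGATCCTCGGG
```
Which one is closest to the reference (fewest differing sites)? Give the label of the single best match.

C

A differs at 9 sites; B differs at 8 sites; C differs at 5 sites. The closest is C.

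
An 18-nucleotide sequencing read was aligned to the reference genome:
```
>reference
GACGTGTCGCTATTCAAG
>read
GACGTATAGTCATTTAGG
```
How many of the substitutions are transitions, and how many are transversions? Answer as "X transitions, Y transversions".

5 transitions, 1 transversion

Transitions (purine↔purine or pyrimidine↔pyrimidine): 6 G→A, 10 C→T, 11 T→C, 15 C→T, 17 A→G.
Transversions (purine↔pyrimidine): 8 C→A.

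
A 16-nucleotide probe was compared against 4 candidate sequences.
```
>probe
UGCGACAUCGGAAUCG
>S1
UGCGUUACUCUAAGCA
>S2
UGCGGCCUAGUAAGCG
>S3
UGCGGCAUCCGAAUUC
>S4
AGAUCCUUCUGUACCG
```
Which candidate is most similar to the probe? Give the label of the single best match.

S1 differs at 8 sites; S2 differs at 5 sites; S3 differs at 4 sites; S4 differs at 8 sites. The closest is S3.

S3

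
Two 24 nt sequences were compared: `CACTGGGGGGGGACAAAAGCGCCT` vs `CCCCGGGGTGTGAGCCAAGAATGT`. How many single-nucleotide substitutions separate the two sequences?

11

Comparing position by position, 11 sites differ: 2 (A/C), 4 (T/C), 9 (G/T), 11 (G/T), 14 (C/G), 15 (A/C), 16 (A/C), 20 (C/A), 21 (G/A), 22 (C/T), 23 (C/G).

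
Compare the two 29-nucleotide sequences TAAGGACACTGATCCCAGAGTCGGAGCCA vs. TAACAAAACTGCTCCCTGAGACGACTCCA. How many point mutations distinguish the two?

9

Comparing position by position, 9 positions differ: 4 (G/C), 5 (G/A), 7 (C/A), 12 (A/C), 17 (A/T), 21 (T/A), 24 (G/A), 25 (A/C), 26 (G/T).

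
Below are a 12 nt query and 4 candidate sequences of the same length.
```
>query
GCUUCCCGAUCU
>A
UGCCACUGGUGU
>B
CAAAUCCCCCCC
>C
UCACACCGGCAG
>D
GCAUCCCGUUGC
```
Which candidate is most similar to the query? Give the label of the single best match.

D

Hamming distances to query — A: 8; B: 9; C: 8; D: 4.
Smallest is D with 4 mismatches.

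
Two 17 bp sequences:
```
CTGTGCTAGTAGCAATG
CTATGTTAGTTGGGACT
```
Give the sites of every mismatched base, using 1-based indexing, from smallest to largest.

3, 6, 11, 13, 14, 16, 17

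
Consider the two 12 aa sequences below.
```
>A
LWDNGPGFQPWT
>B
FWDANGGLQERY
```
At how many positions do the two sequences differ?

8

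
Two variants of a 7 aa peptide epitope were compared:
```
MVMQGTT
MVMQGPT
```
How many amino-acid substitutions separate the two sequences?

1

Comparing position by position, 1 position differs: 6 (T/P).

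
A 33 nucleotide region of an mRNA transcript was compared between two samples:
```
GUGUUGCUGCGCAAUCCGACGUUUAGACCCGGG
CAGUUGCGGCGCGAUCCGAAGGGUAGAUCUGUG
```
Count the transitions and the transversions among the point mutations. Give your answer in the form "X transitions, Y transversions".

Transitions (purine↔purine or pyrimidine↔pyrimidine): 13 A→G, 28 C→U, 30 C→U.
Transversions (purine↔pyrimidine): 1 G→C, 2 U→A, 8 U→G, 20 C→A, 22 U→G, 23 U→G, 32 G→U.

3 transitions, 7 transversions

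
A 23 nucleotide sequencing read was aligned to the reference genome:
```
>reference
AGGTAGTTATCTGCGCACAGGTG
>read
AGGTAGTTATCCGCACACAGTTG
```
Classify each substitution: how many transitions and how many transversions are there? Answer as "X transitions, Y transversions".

Mismatches (1-based):
base 12: T→C (pyrimidine→pyrimidine, transition)
base 15: G→A (purine→purine, transition)
base 21: G→T (purine→pyrimidine, transversion)

2 transitions, 1 transversion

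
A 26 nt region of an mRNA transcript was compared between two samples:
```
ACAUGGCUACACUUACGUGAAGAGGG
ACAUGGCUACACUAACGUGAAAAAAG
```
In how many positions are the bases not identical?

4

The sequences differ at positions 14, 22, 24, 25 (1-based) — 4 in total.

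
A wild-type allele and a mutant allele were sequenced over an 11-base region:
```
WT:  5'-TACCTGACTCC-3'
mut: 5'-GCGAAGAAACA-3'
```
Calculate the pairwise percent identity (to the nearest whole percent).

27%

Mismatches at positions 1, 2, 3, 4, 5, 8, 9, 11 (1-based): 8 of 11.
Identical positions: 3/11 = 27.27% → 27%.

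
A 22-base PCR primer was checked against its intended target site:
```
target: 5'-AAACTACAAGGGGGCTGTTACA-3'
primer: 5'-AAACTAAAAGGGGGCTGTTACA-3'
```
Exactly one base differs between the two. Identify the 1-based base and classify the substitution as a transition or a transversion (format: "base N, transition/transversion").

base 7, transversion

Base 7 changes C→A. C is a pyrimidine and A is a purine, so this is a transversion.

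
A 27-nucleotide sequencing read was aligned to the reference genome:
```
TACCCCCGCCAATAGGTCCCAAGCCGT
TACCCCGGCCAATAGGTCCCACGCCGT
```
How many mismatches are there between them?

The sequences differ at bases 7, 22 (1-based) — 2 in total.

2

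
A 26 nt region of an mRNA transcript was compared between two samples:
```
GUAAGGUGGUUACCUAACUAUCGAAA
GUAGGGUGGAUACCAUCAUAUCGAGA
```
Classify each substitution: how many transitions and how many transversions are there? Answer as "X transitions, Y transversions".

Transitions (purine↔purine or pyrimidine↔pyrimidine): 4 A→G, 25 A→G.
Transversions (purine↔pyrimidine): 10 U→A, 15 U→A, 16 A→U, 17 A→C, 18 C→A.

2 transitions, 5 transversions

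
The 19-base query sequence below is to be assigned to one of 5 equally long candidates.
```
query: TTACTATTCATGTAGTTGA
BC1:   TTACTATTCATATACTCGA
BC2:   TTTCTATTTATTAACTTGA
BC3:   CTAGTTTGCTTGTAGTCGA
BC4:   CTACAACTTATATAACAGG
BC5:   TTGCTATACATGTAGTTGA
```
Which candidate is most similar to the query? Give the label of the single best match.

BC1 differs at 3 bases; BC2 differs at 5 bases; BC3 differs at 6 bases; BC4 differs at 9 bases; BC5 differs at 2 bases. The closest is BC5.

BC5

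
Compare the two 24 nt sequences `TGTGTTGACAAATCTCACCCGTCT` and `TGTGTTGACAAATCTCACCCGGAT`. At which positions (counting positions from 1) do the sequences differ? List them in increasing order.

22, 23

Differences at position 22 (T→G), position 23 (C→A).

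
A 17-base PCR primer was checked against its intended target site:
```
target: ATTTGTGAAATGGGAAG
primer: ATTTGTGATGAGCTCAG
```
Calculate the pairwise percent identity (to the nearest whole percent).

6 positions differ (9, 10, 11, 13, 14, 15), so 11 of 17 match: 11/17 = 64.71%.

65%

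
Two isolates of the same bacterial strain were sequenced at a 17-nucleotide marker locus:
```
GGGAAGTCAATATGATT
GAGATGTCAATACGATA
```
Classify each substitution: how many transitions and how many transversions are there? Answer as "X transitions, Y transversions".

Transitions (purine↔purine or pyrimidine↔pyrimidine): 2 G→A, 13 T→C.
Transversions (purine↔pyrimidine): 5 A→T, 17 T→A.

2 transitions, 2 transversions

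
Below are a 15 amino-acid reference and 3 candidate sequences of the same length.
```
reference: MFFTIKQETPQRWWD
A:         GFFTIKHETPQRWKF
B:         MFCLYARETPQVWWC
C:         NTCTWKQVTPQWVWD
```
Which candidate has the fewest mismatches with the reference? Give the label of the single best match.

A

A differs at 4 positions; B differs at 7 positions; C differs at 7 positions. The closest is A.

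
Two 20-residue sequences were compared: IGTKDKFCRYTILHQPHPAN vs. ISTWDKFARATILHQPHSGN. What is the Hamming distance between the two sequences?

6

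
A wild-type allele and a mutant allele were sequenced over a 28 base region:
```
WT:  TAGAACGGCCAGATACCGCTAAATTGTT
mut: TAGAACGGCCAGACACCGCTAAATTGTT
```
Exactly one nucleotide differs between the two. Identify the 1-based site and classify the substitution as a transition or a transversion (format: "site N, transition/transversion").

Site 14 changes T→C. T is a pyrimidine and C is a pyrimidine, so this is a transition.

site 14, transition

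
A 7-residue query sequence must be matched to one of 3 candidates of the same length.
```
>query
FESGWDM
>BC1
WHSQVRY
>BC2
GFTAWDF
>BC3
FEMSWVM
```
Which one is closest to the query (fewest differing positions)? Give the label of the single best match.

BC3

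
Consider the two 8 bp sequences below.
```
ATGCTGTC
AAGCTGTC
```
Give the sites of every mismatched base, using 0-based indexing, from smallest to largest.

1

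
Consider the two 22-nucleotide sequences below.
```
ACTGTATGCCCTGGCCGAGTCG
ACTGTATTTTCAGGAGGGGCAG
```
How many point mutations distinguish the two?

Comparing position by position, 9 bases differ: 8 (G/T), 9 (C/T), 10 (C/T), 12 (T/A), 15 (C/A), 16 (C/G), 18 (A/G), 20 (T/C), 21 (C/A).

9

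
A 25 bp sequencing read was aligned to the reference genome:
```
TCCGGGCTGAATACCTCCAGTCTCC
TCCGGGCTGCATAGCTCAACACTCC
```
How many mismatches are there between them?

Comparing position by position, 5 sites differ: 10 (A/C), 14 (C/G), 18 (C/A), 20 (G/C), 21 (T/A).

5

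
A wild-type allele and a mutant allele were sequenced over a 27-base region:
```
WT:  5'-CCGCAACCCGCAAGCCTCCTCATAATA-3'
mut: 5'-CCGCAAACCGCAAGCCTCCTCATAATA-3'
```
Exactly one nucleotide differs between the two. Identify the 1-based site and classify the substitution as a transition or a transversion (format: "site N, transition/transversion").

Site 7 changes C→A. C is a pyrimidine and A is a purine, so this is a transversion.

site 7, transversion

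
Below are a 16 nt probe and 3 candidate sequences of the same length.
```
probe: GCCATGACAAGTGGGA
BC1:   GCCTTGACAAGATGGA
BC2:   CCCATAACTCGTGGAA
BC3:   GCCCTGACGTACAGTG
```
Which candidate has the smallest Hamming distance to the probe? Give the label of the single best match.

BC1 differs at 3 sites; BC2 differs at 5 sites; BC3 differs at 8 sites. The closest is BC1.

BC1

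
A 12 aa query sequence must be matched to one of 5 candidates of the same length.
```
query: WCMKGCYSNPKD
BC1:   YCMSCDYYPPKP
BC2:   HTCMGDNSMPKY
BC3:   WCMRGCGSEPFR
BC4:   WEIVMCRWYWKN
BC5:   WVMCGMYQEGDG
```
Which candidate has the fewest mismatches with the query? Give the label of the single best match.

BC3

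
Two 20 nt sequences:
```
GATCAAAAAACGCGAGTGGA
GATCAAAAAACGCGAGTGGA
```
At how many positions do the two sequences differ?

0

No positions differ; the sequences are identical.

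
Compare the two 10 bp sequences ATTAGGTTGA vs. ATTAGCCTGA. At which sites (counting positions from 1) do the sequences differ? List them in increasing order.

6, 7

Scanning 1-based: 6: G/C; 7: T/C.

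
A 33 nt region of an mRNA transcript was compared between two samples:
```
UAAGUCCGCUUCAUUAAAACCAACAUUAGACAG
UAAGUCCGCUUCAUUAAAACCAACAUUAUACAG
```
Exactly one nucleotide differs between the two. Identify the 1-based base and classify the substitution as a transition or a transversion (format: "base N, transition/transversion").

Base 29 changes G→U. G is a purine and U is a pyrimidine, so this is a transversion.

base 29, transversion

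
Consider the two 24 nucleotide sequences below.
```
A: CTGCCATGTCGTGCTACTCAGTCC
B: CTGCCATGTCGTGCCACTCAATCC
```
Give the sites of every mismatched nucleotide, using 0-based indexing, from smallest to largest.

14, 20

Scanning 0-based: 14: T/C; 20: G/A.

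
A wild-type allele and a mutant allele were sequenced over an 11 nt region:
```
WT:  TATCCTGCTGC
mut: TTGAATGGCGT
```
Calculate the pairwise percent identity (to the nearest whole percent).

7 positions differ (2, 3, 4, 5, 8, 9, 11), so 4 of 11 match: 4/11 = 36.36%.

36%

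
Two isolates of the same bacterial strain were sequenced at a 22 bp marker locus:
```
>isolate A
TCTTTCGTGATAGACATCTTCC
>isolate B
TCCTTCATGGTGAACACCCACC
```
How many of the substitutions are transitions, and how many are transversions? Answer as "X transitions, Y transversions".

7 transitions, 1 transversion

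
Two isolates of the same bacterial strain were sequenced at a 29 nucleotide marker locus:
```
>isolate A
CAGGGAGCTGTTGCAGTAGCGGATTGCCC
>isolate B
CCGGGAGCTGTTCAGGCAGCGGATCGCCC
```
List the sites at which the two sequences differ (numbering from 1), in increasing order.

Differences at site 2 (A→C), site 13 (G→C), site 14 (C→A), site 15 (A→G), site 17 (T→C), site 25 (T→C).

2, 13, 14, 15, 17, 25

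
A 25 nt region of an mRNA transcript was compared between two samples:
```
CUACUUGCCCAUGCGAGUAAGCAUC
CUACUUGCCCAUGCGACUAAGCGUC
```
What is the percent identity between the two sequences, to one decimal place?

2 positions differ (17, 23), so 23 of 25 match: 23/25 = 92%.

92.0%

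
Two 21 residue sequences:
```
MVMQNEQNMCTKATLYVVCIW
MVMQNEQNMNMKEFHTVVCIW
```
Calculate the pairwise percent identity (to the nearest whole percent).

71%

Mismatches at positions 10, 11, 13, 14, 15, 16 (1-based): 6 of 21.
Identical positions: 15/21 = 71.43% → 71%.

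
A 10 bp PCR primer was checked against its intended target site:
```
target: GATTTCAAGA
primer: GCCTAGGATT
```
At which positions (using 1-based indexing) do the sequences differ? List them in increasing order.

2, 3, 5, 6, 7, 9, 10

Scanning 1-based: 2: A/C; 3: T/C; 5: T/A; 6: C/G; 7: A/G; 9: G/T; 10: A/T.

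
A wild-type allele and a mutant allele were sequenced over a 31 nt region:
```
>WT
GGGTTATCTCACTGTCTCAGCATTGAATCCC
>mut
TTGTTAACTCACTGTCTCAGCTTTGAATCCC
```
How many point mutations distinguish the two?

The sequences differ at positions 1, 2, 7, 22 (1-based) — 4 in total.

4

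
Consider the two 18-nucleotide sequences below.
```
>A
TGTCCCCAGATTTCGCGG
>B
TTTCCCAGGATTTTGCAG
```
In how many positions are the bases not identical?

The sequences differ at positions 2, 7, 8, 14, 17 (1-based) — 5 in total.

5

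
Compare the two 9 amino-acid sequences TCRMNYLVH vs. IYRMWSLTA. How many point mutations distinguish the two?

The sequences differ at residues 1, 2, 5, 6, 8, 9 (1-based) — 6 in total.

6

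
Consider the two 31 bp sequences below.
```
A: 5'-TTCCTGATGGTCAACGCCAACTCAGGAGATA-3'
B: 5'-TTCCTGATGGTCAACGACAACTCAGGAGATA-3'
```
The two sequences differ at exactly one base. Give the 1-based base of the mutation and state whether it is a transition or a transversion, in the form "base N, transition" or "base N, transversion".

base 17, transversion

The sequences differ only at base 17: C→A (pyrimidine→purine), a transversion.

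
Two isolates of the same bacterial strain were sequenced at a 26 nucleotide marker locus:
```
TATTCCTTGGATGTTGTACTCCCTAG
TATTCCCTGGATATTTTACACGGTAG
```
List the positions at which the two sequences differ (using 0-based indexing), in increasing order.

Scanning 0-based: 6: T/C; 12: G/A; 15: G/T; 19: T/A; 21: C/G; 22: C/G.

6, 12, 15, 19, 21, 22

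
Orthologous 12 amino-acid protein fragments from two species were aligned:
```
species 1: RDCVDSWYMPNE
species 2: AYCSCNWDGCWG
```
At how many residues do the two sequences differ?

Comparing position by position, 10 residues differ: 1 (R/A), 2 (D/Y), 4 (V/S), 5 (D/C), 6 (S/N), 8 (Y/D), 9 (M/G), 10 (P/C), 11 (N/W), 12 (E/G).

10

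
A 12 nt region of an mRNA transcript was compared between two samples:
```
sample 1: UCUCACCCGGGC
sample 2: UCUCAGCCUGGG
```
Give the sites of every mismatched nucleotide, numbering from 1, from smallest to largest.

Scanning 1-based: 6: C/G; 9: G/U; 12: C/G.

6, 9, 12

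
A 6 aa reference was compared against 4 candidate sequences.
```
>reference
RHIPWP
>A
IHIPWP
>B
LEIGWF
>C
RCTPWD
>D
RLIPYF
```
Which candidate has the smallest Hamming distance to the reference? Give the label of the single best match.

A differs at 1 position; B differs at 4 positions; C differs at 3 positions; D differs at 3 positions. The closest is A.

A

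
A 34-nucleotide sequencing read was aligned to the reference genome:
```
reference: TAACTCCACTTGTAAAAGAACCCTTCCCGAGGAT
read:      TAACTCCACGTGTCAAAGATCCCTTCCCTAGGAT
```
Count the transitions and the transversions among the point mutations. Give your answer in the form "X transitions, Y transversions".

Transitions (purine↔purine or pyrimidine↔pyrimidine): none.
Transversions (purine↔pyrimidine): 10 T→G, 14 A→C, 20 A→T, 29 G→T.

0 transitions, 4 transversions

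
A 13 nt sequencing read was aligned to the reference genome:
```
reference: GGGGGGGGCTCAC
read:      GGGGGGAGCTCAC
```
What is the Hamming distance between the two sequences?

1

Comparing position by position, 1 site differs: 7 (G/A).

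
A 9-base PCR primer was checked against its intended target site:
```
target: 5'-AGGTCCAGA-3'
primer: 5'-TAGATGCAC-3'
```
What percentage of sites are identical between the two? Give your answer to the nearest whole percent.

11%

8 positions differ (1, 2, 4, 5, 6, 7, 8, 9), so 1 of 9 match: 1/9 = 11.11%.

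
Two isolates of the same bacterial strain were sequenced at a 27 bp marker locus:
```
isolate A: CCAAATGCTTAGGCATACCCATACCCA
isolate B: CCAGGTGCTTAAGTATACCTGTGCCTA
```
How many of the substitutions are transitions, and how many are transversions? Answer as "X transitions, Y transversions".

8 transitions, 0 transversions

Mismatches (1-based):
site 4: A→G (purine→purine, transition)
site 5: A→G (purine→purine, transition)
site 12: G→A (purine→purine, transition)
site 14: C→T (pyrimidine→pyrimidine, transition)
site 20: C→T (pyrimidine→pyrimidine, transition)
site 21: A→G (purine→purine, transition)
site 23: A→G (purine→purine, transition)
site 26: C→T (pyrimidine→pyrimidine, transition)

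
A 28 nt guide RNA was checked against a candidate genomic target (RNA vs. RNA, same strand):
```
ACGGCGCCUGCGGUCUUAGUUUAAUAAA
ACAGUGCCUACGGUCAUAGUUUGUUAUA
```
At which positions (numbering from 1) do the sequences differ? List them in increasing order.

3, 5, 10, 16, 23, 24, 27

Differences at position 3 (G→A), position 5 (C→U), position 10 (G→A), position 16 (U→A), position 23 (A→G), position 24 (A→U), position 27 (A→U).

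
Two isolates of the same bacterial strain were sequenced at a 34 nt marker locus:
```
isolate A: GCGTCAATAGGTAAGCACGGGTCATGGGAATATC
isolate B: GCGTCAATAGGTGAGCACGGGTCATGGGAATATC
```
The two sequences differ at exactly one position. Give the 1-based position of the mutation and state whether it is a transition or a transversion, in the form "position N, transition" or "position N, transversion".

The sequences differ only at position 13: A→G (purine→purine), a transition.

position 13, transition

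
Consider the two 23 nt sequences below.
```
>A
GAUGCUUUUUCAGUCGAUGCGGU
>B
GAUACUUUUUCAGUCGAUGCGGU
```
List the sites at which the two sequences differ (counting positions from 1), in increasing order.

4

Scanning 1-based: 4: G/A.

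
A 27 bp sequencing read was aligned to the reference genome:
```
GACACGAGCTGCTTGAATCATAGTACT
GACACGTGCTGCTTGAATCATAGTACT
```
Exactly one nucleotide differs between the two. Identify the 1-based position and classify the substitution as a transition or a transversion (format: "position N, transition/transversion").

position 7, transversion

The sequences differ only at position 7: A→T (purine→pyrimidine), a transversion.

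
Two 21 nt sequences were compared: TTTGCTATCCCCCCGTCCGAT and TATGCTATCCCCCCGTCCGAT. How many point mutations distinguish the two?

Comparing position by position, 1 site differs: 2 (T/A).

1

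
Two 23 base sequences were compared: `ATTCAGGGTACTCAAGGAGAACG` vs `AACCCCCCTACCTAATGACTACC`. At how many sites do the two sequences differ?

Comparing position by position, 12 sites differ: 2 (T/A), 3 (T/C), 5 (A/C), 6 (G/C), 7 (G/C), 8 (G/C), 12 (T/C), 13 (C/T), 16 (G/T), 19 (G/C), 20 (A/T), 23 (G/C).

12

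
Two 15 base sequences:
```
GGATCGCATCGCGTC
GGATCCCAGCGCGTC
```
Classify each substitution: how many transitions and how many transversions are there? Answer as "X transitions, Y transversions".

Transitions (purine↔purine or pyrimidine↔pyrimidine): none.
Transversions (purine↔pyrimidine): 6 G→C, 9 T→G.

0 transitions, 2 transversions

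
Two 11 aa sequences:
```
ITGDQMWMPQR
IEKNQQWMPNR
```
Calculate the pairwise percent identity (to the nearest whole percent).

Mismatches at positions 2, 3, 4, 6, 10 (1-based): 5 of 11.
Identical positions: 6/11 = 54.55% → 55%.

55%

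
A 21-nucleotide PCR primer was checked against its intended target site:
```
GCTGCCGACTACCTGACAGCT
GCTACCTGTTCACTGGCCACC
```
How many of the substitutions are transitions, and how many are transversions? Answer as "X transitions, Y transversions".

Transitions (purine↔purine or pyrimidine↔pyrimidine): 4 G→A, 8 A→G, 9 C→T, 16 A→G, 19 G→A, 21 T→C.
Transversions (purine↔pyrimidine): 7 G→T, 11 A→C, 12 C→A, 18 A→C.

6 transitions, 4 transversions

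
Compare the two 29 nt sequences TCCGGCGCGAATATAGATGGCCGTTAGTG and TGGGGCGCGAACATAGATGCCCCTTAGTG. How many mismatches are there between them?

5

The sequences differ at positions 2, 3, 12, 20, 23 (1-based) — 5 in total.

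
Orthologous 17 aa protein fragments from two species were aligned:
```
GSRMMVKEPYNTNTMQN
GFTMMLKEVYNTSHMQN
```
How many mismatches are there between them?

Comparing position by position, 6 residues differ: 2 (S/F), 3 (R/T), 6 (V/L), 9 (P/V), 13 (N/S), 14 (T/H).

6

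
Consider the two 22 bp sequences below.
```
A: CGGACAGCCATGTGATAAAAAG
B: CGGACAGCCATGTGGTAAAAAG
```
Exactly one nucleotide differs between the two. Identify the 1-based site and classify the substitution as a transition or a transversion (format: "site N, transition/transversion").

Site 15 changes A→G. A is a purine and G is a purine, so this is a transition.

site 15, transition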